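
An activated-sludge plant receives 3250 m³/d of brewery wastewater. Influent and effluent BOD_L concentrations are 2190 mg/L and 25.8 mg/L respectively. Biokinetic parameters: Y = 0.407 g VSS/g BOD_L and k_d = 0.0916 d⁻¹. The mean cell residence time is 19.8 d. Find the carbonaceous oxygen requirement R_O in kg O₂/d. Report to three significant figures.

R_O ≈ 5590 kg O₂/d

Correct the yield for decay: Y_obs = Y/(1 + k_d θ_c) = 0.407 / (1 + 0.0916 × 19.8) = 0.407 / 2.814 = 0.1447.
Substrate removed = Q·(S₀ − S) = 3250 m³/d × (2190 − 25.8) g/m³ = 7.03×10^6 g/d = 7034 kg/d.
Net sludge production P_X = 0.1447 × 7034 = 1017 kg VSS/d.
Carbonaceous O₂ demand = substrate oxidised − cell-mass equivalent = 7034 − 1.42 × 1017 = 5589 kg O₂/d.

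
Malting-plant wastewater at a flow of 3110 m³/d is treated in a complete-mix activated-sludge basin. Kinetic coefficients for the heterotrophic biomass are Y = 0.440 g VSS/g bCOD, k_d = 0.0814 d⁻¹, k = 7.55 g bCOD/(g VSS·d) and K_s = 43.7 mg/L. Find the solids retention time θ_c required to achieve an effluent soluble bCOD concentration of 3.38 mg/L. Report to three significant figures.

At the target effluent, Y k S/(K_s+S) = 0.440×7.55×3.38/47.08 = 0.2385 d⁻¹.
θ_c = 1/(μ − k_d) = 1/(0.2385 − 0.0814) = 1/0.1571 = 6.366 d.

θ_c ≈ 6.37 d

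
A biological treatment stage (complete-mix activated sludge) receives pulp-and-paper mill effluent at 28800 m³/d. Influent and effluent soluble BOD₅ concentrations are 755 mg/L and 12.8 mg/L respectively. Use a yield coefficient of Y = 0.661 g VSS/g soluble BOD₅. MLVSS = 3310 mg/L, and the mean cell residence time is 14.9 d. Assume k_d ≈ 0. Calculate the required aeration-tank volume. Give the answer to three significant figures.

V ≈ 63600 m³

Biomass mass balance (decay neglected): V·X = Y·Q·(S₀ − S)·θ_c, so V = 0.661 × 28800 × (755 − 12.8) × 14.9 / 3310 = 63602 m³.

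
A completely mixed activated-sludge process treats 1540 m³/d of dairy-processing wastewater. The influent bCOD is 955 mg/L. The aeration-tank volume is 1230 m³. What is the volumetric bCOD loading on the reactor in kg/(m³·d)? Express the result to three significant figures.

Volumetric loading L_v = Q·S₀ / V = 1540 × 955 g/m³ / 1230 m³ = 1196 g/(m³·d) = 1.196 kg bCOD/(m³·d).

L_v ≈ 1.20 kg bCOD/(m³·d)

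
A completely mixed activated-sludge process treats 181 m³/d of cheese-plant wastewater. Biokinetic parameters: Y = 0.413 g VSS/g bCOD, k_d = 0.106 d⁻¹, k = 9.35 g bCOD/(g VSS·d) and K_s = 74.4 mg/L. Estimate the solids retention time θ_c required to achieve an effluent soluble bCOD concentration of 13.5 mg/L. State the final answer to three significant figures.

θ_c ≈ 2.05 d

Specific growth rate at S = 13.5 mg/L: μ = YkS/(K_s+S) = 0.413·9.35·13.5/(74.4+13.5) = 0.5931 d⁻¹.
Then 1/θ_c = μ − k_d = 0.5931 − 0.106 = 0.4871 d⁻¹, giving θ_c = 2.053 d.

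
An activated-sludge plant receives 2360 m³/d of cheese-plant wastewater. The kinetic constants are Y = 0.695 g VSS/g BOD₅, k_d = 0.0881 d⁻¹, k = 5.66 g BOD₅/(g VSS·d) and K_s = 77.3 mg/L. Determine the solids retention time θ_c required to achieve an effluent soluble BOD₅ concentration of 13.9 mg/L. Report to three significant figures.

At the target effluent, Y k S/(K_s+S) = 0.695×5.66×13.9/91.20 = 0.5995 d⁻¹.
θ_c = 1/(μ − k_d) = 1/(0.5995 − 0.0881) = 1/0.5114 = 1.955 d.

θ_c ≈ 1.96 d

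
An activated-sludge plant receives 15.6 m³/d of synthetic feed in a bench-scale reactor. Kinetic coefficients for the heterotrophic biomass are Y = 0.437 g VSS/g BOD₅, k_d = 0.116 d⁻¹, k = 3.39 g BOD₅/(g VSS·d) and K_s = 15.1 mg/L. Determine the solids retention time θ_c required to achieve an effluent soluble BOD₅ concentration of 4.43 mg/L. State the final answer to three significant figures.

Specific growth rate at S = 4.43 mg/L: μ = YkS/(K_s+S) = 0.437·3.39·4.43/(15.1+4.43) = 0.3360 d⁻¹.
1/θ_c = 0.3360 − 0.116 = 0.2200 d⁻¹, so θ_c = 4.545 d.

θ_c ≈ 4.54 d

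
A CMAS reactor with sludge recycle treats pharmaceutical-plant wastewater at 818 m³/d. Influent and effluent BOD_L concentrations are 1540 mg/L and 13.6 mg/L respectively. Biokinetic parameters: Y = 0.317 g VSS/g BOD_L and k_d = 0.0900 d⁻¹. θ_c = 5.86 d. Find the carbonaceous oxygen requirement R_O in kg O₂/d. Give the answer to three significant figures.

Y_obs = Y / (1 + k_d θ_c) = 0.317 / (1 + 0.0900 × 5.86) = 0.317 / 1.527 = 0.2075.
Q·(S₀ − S) = 818 × (1540 − 13.6) × 10⁻³ = 1249 kg/d removed.
Biomass synthesised: P_X = Y_obs × 1249 = 259.1 kg VSS/d.
Carbonaceous O₂ demand = substrate oxidised − cell-mass equivalent = 1249 − 1.42 × 259.1 = 880.6 kg O₂/d.

R_O ≈ 881 kg O₂/d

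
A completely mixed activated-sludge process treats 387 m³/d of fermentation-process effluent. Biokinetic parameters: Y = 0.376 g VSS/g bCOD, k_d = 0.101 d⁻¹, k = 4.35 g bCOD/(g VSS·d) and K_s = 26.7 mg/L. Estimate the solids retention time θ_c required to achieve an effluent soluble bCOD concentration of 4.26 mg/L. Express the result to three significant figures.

At the target effluent, Y k S/(K_s+S) = 0.376×4.35×4.26/30.96 = 0.2251 d⁻¹.
1/θ_c = 0.2251 − 0.101 = 0.1241 d⁻¹, so θ_c = 8.061 d.

θ_c ≈ 8.06 d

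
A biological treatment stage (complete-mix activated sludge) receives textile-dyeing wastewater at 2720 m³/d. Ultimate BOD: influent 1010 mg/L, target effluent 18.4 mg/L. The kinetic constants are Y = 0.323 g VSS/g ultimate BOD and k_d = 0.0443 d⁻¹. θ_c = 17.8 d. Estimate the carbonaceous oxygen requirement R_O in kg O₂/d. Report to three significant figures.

Y_obs = Y / (1 + k_d θ_c) = 0.323 / (1 + 0.0443 × 17.8) = 0.323 / 1.789 = 0.1806.
Mass of ultimate BOD removed per day: Q(S₀ − S) = 2720 × 991.6 g/m³ = 2697 kg/d.
Net sludge production P_X = 0.1806 × 2697 = 487.1 kg VSS/d.
Carbonaceous O₂ demand = substrate oxidised − cell-mass equivalent = 2697 − 1.42 × 487.1 = 2005 kg O₂/d.

R_O ≈ 2010 kg O₂/d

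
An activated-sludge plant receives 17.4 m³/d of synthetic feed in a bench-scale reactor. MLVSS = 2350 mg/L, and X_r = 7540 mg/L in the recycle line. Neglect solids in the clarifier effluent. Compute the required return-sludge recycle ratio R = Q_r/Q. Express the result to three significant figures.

Solids balance on the clarifier gives (1+R)X = R·X_r, so R = X/(X_r − X) = 2350 / (7540 − 2350) = 0.4528.

R ≈ 0.453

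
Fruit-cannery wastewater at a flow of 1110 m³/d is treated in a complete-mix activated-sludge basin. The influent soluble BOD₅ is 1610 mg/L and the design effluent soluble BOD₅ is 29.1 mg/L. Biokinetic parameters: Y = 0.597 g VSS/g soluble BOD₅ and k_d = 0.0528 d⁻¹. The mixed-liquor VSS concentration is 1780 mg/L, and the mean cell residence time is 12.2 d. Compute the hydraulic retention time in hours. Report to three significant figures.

Rearranging the biomass balance for a CMAS with decay, V = Y·Q·ΔS·θ_c / [X·(1+k_d θ_c)] = 0.597 × 1110 × (1610 − 29.1) × 12.2 / [1780 × (1 + 0.0528 × 12.2)] = 1.28×10^7 / 2927 = 4367 m³.
τ = V/Q = 4367/1110 = 3.934 d, or 94.42 h.

τ ≈ 94.4 h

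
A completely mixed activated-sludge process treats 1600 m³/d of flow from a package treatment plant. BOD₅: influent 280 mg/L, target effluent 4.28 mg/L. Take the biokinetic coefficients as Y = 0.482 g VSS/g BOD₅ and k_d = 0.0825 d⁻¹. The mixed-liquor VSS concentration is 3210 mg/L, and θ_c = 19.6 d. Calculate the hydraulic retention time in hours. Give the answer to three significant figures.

τ ≈ 7.44 h

Steady-state biomass mass balance: V·X·(1 + k_d·θ_c) = Y·Q·(S₀ − S)·θ_c, so V = 0.482 × 1600 × (280 − 4.28) × 19.6 / [3210 × (1 + 0.0825 × 19.6)] = 4.17×10^6 / 8401 = 496.1 m³.
HRT = V/Q = 496.1 m³ / 1600 m³·d⁻¹ = 0.3101 d × 24 = 7.442 h.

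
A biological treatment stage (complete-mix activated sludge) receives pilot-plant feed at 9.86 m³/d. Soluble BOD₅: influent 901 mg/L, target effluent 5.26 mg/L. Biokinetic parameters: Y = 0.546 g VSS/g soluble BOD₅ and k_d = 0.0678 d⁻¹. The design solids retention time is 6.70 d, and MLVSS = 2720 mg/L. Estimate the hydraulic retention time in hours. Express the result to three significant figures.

Rearranging the biomass balance for a CMAS with decay, V = Y·Q·ΔS·θ_c / [X·(1+k_d θ_c)] = 0.546 × 9.86 × (901 − 5.26) × 6.70 / [2720 × (1 + 0.0678 × 6.70)] = 3.23×10^4 / 3956 = 8.168 m³.
HRT = V/Q = 8.168 m³ / 9.86 m³·d⁻¹ = 0.8284 d × 24 = 19.88 h.

τ ≈ 19.9 h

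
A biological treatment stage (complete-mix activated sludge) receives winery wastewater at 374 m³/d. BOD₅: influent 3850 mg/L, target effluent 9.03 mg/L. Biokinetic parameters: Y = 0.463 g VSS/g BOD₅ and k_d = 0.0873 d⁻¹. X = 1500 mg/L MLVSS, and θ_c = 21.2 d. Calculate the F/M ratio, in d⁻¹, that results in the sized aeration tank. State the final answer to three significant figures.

F/M ≈ 0.291 d⁻¹

Steady-state biomass mass balance: V·X·(1 + k_d·θ_c) = Y·Q·(S₀ − S)·θ_c, so V = 0.463 × 374 × (3850 − 9.03) × 21.2 / [1500 × (1 + 0.0873 × 21.2)] = 1.41×10^7 / 4276 = 3297 m³.
Food-to-microorganism ratio F/M = Q S₀ / (V X) = 374 × 3850 / (3297 × 1500) = 0.2911 d⁻¹.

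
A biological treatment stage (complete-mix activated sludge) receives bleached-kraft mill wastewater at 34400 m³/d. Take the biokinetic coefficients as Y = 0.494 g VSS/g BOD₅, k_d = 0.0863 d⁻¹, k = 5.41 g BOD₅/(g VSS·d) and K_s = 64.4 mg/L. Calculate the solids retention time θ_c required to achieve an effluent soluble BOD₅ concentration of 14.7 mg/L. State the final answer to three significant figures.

Specific growth rate at S = 14.7 mg/L: μ = YkS/(K_s+S) = 0.494·5.41·14.7/(64.4+14.7) = 0.4967 d⁻¹.
Then 1/θ_c = μ − k_d = 0.4967 − 0.0863 = 0.4104 d⁻¹, giving θ_c = 2.437 d.

θ_c ≈ 2.44 d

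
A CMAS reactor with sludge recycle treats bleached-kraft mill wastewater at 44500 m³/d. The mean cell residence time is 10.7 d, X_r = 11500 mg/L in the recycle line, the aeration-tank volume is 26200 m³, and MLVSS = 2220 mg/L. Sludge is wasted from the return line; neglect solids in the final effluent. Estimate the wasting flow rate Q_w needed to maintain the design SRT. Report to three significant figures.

Q_w ≈ 473 m³/d

Q_w = (V·X)/(θ_c X_r) = 26200 × 2220 / (10.7 × 11500) = 472.7 m³/d.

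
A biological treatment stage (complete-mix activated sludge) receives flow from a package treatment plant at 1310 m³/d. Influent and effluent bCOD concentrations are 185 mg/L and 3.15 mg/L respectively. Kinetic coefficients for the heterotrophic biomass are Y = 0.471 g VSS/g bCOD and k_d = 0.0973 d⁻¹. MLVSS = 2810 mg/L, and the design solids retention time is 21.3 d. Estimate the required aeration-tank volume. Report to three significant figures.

Rearranging the biomass balance for a CMAS with decay, V = Y·Q·ΔS·θ_c / [X·(1+k_d θ_c)] = 0.471 × 1310 × (185 − 3.15) × 21.3 / [2810 × (1 + 0.0973 × 21.3)] = 2.39×10^6 / 8634 = 276.8 m³.

V ≈ 277 m³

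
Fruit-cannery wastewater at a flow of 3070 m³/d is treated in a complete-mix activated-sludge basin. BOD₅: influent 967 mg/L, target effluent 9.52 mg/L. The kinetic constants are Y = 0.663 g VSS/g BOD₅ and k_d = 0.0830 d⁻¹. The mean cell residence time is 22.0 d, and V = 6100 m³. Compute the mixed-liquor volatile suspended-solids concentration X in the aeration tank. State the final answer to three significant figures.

X ≈ 2490 mg/L

X = Y·Q·ΔS·θ_c / [V·(1 + k_d θ_c)] = 0.663 × 3070 × (967 − 9.52) × 22.0 / [6100 × (1 + 0.0830 × 22.0)] = 2487 mg/L.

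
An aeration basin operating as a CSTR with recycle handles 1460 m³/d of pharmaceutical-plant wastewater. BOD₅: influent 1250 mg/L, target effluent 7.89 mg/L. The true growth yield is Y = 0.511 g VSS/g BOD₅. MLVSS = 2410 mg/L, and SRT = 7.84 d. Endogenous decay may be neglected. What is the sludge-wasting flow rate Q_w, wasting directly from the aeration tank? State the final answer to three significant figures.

With k_d = 0 the design equation reduces to V = Y Q (S₀−S) θ_c / X = 0.511 × 1460 × (1250 − 7.89) × 7.84 / 2410 = 3015 m³.
Wasting from the aeration tank: Q_w = V / θ_c = 3015 / 7.84 = 384.5 m³/d.

Q_w ≈ 385 m³/d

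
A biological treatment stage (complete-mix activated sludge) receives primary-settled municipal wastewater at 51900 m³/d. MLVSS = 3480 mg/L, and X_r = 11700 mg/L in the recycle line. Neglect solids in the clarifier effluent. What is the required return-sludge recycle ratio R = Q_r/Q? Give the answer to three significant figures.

R ≈ 0.423

R = Q_r/Q = X/(X_r − X) = 3480 / (11700 − 3480) = 0.4234.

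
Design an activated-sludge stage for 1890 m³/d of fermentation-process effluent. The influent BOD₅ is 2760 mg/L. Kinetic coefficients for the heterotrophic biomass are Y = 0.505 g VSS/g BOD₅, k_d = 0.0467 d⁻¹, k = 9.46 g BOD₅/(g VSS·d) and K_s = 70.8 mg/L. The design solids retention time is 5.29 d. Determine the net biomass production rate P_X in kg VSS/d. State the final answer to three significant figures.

P_X ≈ 2110 kg VSS/d

Effluent substrate depends only on kinetics and SRT: S = K_s(1 + k_d θ_c) / [θ_c(Yk − k_d) − 1] = 70.8 × (1 + 0.0467 × 5.29) / [5.29 × (0.505 × 9.46 − 0.0467) − 1] = 88.29 / 24.02 = 3.675 mg/L.
Correct the yield for decay: Y_obs = Y/(1 + k_d θ_c) = 0.505 / (1 + 0.0467 × 5.29) = 0.505 / 1.247 = 0.4050.
Q·(S₀ − S) = 1890 × (2760 − 3.67) × 10⁻³ = 5209 kg/d removed.
Net biomass production P_X = Y_obs × Q·(S₀ − S) = 0.4050 × 5209 = 2110 kg VSS/d.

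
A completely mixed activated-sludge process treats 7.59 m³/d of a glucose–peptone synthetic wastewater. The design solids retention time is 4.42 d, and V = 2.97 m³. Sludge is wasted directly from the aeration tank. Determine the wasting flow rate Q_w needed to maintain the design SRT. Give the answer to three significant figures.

For wasting at MLVSS concentration, Q_w = V/θ_c = 2.970/4.42 = 0.6719 m³/d.

Q_w ≈ 0.672 m³/d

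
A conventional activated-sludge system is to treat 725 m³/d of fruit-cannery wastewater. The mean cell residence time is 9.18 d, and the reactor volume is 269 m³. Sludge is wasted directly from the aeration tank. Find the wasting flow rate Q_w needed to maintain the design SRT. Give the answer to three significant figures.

For wasting at MLVSS concentration, Q_w = V/θ_c = 269.0/9.18 = 29.30 m³/d.

Q_w ≈ 29.3 m³/d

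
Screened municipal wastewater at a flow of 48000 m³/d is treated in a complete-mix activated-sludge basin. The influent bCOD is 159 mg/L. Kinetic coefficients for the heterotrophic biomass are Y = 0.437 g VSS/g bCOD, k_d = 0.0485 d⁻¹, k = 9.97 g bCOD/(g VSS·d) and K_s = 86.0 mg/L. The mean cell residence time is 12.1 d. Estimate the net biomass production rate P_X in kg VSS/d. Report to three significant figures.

P_X ≈ 2070 kg VSS/d

Effluent substrate depends only on kinetics and SRT: S = K_s(1 + k_d θ_c) / [θ_c(Yk − k_d) − 1] = 86.0 × (1 + 0.0485 × 12.1) / [12.1 × (0.437 × 9.97 − 0.0485) − 1] = 136.5 / 51.13 = 2.669 mg/L.
Correct the yield for decay: Y_obs = Y/(1 + k_d θ_c) = 0.437 / (1 + 0.0485 × 12.1) = 0.437 / 1.587 = 0.2754.
Substrate removed = Q·(S₀ − S) = 48000 m³/d × (159 − 2.67) g/m³ = 7.5×10^6 g/d = 7504 kg/d.
Net biomass production P_X = Y_obs × Q·(S₀ − S) = 0.2754 × 7504 = 2066 kg VSS/d.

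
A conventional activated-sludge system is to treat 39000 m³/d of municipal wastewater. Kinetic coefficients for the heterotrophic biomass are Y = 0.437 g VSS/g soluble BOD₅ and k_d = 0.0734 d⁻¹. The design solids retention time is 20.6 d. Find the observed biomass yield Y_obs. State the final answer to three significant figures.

Y_obs ≈ 0.174 g VSS/g soluble BOD₅

Correct the yield for decay: Y_obs = Y/(1 + k_d θ_c) = 0.437 / (1 + 0.0734 × 20.6) = 0.437 / 2.512 = 0.1740.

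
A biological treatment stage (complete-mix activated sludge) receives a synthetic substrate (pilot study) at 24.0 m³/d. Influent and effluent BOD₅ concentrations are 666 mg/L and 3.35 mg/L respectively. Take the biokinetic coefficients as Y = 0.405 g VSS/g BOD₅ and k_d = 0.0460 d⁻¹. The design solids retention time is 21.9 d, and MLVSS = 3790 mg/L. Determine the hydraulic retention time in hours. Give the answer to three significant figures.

τ ≈ 18.5 h

Steady-state biomass mass balance: V·X·(1 + k_d·θ_c) = Y·Q·(S₀ − S)·θ_c, so V = 0.405 × 24.0 × (666 − 3.35) × 21.9 / [3790 × (1 + 0.0460 × 21.9)] = 1.41×10^5 / 7608 = 18.54 m³.
τ = V/Q = 18.54/24.0 = 0.7725 d, or 18.54 h.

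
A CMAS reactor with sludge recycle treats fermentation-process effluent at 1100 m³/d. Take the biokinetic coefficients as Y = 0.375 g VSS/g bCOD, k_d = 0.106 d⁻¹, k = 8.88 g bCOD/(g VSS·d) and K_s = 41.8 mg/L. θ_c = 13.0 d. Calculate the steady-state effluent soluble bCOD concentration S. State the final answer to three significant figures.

S ≈ 2.43 mg/L

From the Monod/SRT balance for a CMAS, S = K_s·(1+k_d θ_c)/[θ_c·(Y k − k_d) − 1] = 41.8 × (1 + 0.106 × 13.0) / [13.0 × (0.375 × 8.88 − 0.106) − 1] = 99.40 / 40.91 = 2.430 mg/L.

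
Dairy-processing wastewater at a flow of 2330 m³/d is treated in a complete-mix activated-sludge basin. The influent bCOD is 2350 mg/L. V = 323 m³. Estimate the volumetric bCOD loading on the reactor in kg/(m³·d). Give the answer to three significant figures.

L_v = Q S₀ / V = 2330 × 2350 × 10⁻³ / 323.0 = 16.95 kg/(m³·d).

L_v ≈ 17.0 kg bCOD/(m³·d)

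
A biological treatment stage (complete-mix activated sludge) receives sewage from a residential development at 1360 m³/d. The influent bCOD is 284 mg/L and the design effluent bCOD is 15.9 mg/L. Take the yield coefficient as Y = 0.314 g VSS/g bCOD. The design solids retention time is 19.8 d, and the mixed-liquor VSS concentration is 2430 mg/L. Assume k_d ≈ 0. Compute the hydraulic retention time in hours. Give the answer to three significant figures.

τ ≈ 16.5 h

Biomass mass balance (decay neglected): V·X = Y·Q·(S₀ − S)·θ_c, so V = 0.314 × 1360 × (284 − 15.9) × 19.8 / 2430 = 932.9 m³.
HRT = V/Q = 932.9 m³ / 1360 m³·d⁻¹ = 0.6859 d × 24 = 16.46 h.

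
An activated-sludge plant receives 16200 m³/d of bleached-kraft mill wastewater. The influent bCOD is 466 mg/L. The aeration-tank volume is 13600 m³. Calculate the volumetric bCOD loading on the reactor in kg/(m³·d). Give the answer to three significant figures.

L_v ≈ 0.555 kg bCOD/(m³·d)

Applied bCOD load per unit volume = Q·S₀/V = (16200 × 466/1000)/13600 = 0.5551 kg bCOD·m⁻³·d⁻¹.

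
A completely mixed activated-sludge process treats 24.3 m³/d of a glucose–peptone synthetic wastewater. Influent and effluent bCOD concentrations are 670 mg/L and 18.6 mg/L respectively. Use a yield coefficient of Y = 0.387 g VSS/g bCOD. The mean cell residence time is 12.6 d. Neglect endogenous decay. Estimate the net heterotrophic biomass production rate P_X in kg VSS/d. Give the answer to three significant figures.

No decay correction is needed, so Y_obs = Y = 0.387.
ΔS = 670 − 18.6 = 651.4 mg/L, so the substrate removal rate is 24.3 × 651.4/1000 = 15.83 kg bCOD/d.
So the net sludge growth is P_X = 0.3870 × 15.83 = 6.126 kg VSS/d.

P_X ≈ 6.13 kg VSS/d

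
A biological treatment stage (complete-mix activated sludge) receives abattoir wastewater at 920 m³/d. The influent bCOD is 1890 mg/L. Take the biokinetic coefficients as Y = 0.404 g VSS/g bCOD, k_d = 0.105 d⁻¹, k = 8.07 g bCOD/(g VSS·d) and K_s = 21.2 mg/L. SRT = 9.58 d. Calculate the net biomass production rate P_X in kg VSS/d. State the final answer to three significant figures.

From the Monod/SRT balance for a CMAS, S = K_s·(1+k_d θ_c)/[θ_c·(Y k − k_d) − 1] = 21.2 × (1 + 0.105 × 9.58) / [9.58 × (0.404 × 8.07 − 0.105) − 1] = 42.53 / 29.23 = 1.455 mg/L.
Observed yield with endogenous decay: Y_obs = Y / (1 + k_d·θ_c) = 0.404 / (1 + 0.105 × 9.58) = 0.404 / 2.006 = 0.2014 g VSS/g bCOD.
Substrate removed = Q·(S₀ − S) = 920 m³/d × (1890 − 1.45) g/m³ = 1.74×10^6 g/d = 1737 kg/d.
P_X = Y_obs · Q(S₀ − S) = 0.2014 × 1737 = 349.9 kg VSS/d.

P_X ≈ 350 kg VSS/d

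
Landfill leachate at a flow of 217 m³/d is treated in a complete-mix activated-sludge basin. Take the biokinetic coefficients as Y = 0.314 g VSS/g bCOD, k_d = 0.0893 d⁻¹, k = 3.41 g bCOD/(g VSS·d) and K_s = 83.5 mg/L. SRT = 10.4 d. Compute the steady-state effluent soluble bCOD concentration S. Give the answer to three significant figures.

S ≈ 17.5 mg/L

Effluent substrate depends only on kinetics and SRT: S = K_s(1 + k_d θ_c) / [θ_c(Yk − k_d) − 1] = 83.5 × (1 + 0.0893 × 10.4) / [10.4 × (0.314 × 3.41 − 0.0893) − 1] = 161.0 / 9.207 = 17.49 mg/L.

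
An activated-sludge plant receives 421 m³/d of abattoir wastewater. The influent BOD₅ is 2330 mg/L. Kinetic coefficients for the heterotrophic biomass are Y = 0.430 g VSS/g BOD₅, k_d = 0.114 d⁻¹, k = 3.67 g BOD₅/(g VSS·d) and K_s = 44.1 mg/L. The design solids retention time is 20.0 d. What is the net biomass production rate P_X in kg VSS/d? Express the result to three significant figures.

P_X ≈ 128 kg VSS/d

For a completely mixed reactor with recycle the Lawrence–McCarty relation gives S = K_s·(1 + k_d·θ_c) / [θ_c·(Y·k − k_d) − 1] = 44.1 × (1 + 0.114 × 20.0) / [20.0 × (0.430 × 3.67 − 0.114) − 1] = 144.6 / 28.28 = 5.114 mg/L.
The observed yield is Y_obs = Y/(1 + k_d·θ_c) = 0.430 / (1 + 0.114 × 20.0) = 0.430 / 3.280 = 0.1311 g VSS per g BOD₅ removed.
Q·(S₀ − S) = 421 × (2330 − 5.11) × 10⁻³ = 978.8 kg/d removed.
So the net sludge growth is P_X = 0.1311 × 978.8 = 128.3 kg VSS/d.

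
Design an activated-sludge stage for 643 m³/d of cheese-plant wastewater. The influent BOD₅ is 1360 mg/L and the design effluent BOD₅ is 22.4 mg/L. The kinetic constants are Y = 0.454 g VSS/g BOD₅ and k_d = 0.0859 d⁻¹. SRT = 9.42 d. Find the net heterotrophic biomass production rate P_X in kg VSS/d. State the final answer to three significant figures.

P_X ≈ 216 kg VSS/d

Observed yield with endogenous decay: Y_obs = Y / (1 + k_d·θ_c) = 0.454 / (1 + 0.0859 × 9.42) = 0.454 / 1.809 = 0.2509 g VSS/g BOD₅.
ΔS = 1360 − 22.4 = 1338 mg/L, so the substrate removal rate is 643 × 1338/1000 = 860.1 kg BOD₅/d.
P_X = Y_obs · Q(S₀ − S) = 0.2509 × 860.1 = 215.8 kg VSS/d.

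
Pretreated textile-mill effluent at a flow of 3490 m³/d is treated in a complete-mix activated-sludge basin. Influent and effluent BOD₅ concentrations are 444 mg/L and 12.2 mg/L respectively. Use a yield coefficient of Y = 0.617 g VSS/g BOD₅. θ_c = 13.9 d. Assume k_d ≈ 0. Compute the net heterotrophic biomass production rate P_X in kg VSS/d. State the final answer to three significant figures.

No decay correction is needed, so Y_obs = Y = 0.617.
Substrate removed = Q·(S₀ − S) = 3490 m³/d × (444 − 12.2) g/m³ = 1.51×10^6 g/d = 1507 kg/d.
Net biomass production P_X = Y_obs × Q·(S₀ − S) = 0.6170 × 1507 = 929.8 kg VSS/d.

P_X ≈ 930 kg VSS/d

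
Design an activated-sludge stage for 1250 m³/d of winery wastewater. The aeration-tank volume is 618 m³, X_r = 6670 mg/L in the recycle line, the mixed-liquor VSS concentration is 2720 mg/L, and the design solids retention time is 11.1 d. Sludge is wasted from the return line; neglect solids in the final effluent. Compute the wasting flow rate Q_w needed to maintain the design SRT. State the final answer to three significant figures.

Q_w ≈ 22.7 m³/d

Q_w = (V·X)/(θ_c X_r) = 618.0 × 2720 / (11.1 × 6670) = 22.70 m³/d.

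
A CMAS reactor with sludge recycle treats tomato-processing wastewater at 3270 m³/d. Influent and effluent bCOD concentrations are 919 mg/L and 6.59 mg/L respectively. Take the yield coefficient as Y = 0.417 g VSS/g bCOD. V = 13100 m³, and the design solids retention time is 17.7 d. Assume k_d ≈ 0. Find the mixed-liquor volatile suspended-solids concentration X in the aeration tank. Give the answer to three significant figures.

X ≈ 1680 mg/L

X = Y·Q·ΔS·θ_c / V = 0.417 × 3270 × (919 − 6.59) × 17.7 / 13100 = 1681 mg/L.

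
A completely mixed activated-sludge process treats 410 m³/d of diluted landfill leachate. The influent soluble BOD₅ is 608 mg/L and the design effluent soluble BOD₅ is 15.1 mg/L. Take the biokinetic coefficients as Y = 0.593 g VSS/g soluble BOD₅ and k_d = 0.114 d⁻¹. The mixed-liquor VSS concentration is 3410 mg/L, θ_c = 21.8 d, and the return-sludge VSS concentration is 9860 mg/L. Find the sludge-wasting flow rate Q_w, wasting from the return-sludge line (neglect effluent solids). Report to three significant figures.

Q_w ≈ 4.19 m³/d

From the SRT design equation V = Y Q (S₀−S) θ_c / [X (1 + k_d θ_c)] = 0.593 × 410 × (608 − 15.1) × 21.8 / [3410 × (1 + 0.114 × 21.8)] = 3.14×10^6 / 11885 = 264.4 m³.
θ_c = V·X/(Q_w·X_r) when wasting from the recycle, so Q_w = V·X/(θ_c·X_r) = 264.4 × 3410 / (21.8 × 9860) = 4.195 m³/d.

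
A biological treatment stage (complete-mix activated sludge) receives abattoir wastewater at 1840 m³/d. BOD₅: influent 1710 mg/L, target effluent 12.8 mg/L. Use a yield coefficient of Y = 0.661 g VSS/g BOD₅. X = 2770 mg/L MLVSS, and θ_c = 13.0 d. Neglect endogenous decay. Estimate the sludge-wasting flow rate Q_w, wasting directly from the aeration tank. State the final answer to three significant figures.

Q_w ≈ 745 m³/d

Biomass mass balance (decay neglected): V·X = Y·Q·(S₀ − S)·θ_c, so V = 0.661 × 1840 × (1710 − 12.8) × 13.0 / 2770 = 9688 m³.
With mixed-liquor wasting, θ_c = V/Q_w, so Q_w = V/θ_c = 9688/13.0 = 745.2 m³/d.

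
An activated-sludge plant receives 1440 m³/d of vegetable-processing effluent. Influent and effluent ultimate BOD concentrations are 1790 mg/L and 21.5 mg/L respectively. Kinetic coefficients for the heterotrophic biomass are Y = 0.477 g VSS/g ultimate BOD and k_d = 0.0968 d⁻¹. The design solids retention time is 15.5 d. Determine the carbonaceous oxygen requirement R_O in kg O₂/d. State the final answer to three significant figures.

R_O ≈ 1860 kg O₂/d

Correct the yield for decay: Y_obs = Y/(1 + k_d θ_c) = 0.477 / (1 + 0.0968 × 15.5) = 0.477 / 2.500 = 0.1908.
Substrate removed = Q·(S₀ − S) = 1440 m³/d × (1790 − 21.5) g/m³ = 2.55×10^6 g/d = 2547 kg/d.
Biomass synthesised: P_X = Y_obs × 2547 = 485.8 kg VSS/d.
R_O = Q·(S₀ − S) − 1.42·P_X = 2547 − 1.42 × 485.8 = 1857 kg O₂/d.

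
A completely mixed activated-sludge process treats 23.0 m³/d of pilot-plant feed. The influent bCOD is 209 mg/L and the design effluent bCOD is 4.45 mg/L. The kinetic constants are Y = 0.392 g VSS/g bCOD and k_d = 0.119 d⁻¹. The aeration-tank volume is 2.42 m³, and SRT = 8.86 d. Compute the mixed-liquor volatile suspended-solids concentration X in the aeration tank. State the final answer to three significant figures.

Solving the biomass balance for X: X = Y Q (S₀−S) θ_c / [V (1+k_d θ_c)] = 0.392 × 23.0 × (209 − 4.45) × 8.86 / [2.42 × (1 + 0.119 × 8.86)] = 3287 mg/L.

X ≈ 3290 mg/L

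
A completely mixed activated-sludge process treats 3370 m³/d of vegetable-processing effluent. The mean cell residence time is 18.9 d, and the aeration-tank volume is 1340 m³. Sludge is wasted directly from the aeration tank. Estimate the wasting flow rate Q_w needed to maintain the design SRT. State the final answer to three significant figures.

Q_w ≈ 70.9 m³/d

With mixed-liquor wasting, θ_c = V/Q_w, so Q_w = V/θ_c = 1340/18.9 = 70.90 m³/d.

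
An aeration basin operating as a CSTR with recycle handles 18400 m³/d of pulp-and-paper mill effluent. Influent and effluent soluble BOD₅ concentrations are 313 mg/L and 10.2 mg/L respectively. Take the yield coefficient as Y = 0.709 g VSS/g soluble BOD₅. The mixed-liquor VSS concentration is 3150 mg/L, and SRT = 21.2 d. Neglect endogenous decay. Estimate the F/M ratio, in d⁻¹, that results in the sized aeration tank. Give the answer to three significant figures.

F/M ≈ 0.0688 d⁻¹

With k_d = 0 the design equation reduces to V = Y Q (S₀−S) θ_c / X = 0.709 × 18400 × (313 − 10.2) × 21.2 / 3150 = 26586 m³.
F/M = applied load / biomass = Q·S₀/(V·X) = 18400 × 313 / (26586 × 3150) = 0.06877 d⁻¹.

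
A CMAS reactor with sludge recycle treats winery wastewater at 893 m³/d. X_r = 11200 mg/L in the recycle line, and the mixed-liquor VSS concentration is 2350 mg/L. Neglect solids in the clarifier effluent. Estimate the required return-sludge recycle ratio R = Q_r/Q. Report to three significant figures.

R ≈ 0.266

R = Q_r/Q = X/(X_r − X) = 2350 / (11200 − 2350) = 0.2655.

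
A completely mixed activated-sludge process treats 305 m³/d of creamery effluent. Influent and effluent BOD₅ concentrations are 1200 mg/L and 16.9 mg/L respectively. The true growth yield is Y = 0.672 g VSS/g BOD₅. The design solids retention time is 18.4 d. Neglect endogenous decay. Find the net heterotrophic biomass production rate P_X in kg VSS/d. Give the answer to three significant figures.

With endogenous decay neglected, the observed yield equals the true yield: Y_obs = Y = 0.672 g VSS/g BOD₅.
ΔS = 1200 − 16.9 = 1183 mg/L, so the substrate removal rate is 305 × 1183/1000 = 360.8 kg BOD₅/d.
Net biomass production P_X = Y_obs × Q·(S₀ − S) = 0.6720 × 360.8 = 242.5 kg VSS/d.

P_X ≈ 242 kg VSS/d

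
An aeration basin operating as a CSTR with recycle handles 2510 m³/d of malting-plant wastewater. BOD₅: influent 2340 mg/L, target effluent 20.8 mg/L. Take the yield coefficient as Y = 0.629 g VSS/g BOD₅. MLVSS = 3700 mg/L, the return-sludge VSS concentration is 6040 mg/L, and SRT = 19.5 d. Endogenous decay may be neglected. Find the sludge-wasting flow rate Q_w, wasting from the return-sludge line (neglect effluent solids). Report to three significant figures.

Q_w ≈ 606 m³/d

With k_d = 0 the design equation reduces to V = Y Q (S₀−S) θ_c / X = 0.629 × 2510 × (2340 − 20.8) × 19.5 / 3700 = 19297 m³.
Q_w = (V·X)/(θ_c X_r) = 19297 × 3700 / (19.5 × 6040) = 606.2 m³/d.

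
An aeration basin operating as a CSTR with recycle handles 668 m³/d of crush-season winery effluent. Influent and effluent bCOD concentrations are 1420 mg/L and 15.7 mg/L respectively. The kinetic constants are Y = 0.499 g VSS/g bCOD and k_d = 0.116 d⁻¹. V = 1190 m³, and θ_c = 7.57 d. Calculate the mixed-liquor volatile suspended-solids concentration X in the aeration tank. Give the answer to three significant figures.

From V·X·(1 + k_d·θ_c) = Y·Q·(S₀ − S)·θ_c: X = 0.499 × 668 × (1420 − 15.7) × 7.57 / [1190 × (1 + 0.116 × 7.57)] = 1585 mg/L.

X ≈ 1590 mg/L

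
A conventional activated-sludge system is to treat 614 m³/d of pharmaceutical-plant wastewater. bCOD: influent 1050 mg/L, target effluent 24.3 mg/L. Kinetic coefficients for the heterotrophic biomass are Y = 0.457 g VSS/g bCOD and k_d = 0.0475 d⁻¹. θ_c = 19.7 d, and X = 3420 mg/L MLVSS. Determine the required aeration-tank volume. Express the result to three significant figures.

Steady-state biomass mass balance: V·X·(1 + k_d·θ_c) = Y·Q·(S₀ − S)·θ_c, so V = 0.457 × 614 × (1050 − 24.3) × 19.7 / [3420 × (1 + 0.0475 × 19.7)] = 5.67×10^6 / 6620 = 856.4 m³.

V ≈ 856 m³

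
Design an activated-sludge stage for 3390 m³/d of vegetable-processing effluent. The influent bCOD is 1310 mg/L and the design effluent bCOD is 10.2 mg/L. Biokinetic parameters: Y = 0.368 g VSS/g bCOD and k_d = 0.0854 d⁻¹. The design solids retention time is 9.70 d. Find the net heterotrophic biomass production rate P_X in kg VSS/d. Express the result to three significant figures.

P_X ≈ 887 kg VSS/d

Observed yield with endogenous decay: Y_obs = Y / (1 + k_d·θ_c) = 0.368 / (1 + 0.0854 × 9.70) = 0.368 / 1.828 = 0.2013 g VSS/g bCOD.
Substrate removed = Q·(S₀ − S) = 3390 m³/d × (1310 − 10.2) g/m³ = 4.41×10^6 g/d = 4406 kg/d.
P_X = Y_obs · Q(S₀ − S) = 0.2013 × 4406 = 886.9 kg VSS/d.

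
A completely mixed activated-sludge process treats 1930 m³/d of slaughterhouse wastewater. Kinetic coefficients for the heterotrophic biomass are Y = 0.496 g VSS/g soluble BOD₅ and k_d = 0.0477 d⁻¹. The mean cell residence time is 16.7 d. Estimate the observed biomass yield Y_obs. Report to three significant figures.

The observed yield is Y_obs = Y/(1 + k_d·θ_c) = 0.496 / (1 + 0.0477 × 16.7) = 0.496 / 1.797 = 0.2761 g VSS per g soluble BOD₅ removed.

Y_obs ≈ 0.276 g VSS/g soluble BOD₅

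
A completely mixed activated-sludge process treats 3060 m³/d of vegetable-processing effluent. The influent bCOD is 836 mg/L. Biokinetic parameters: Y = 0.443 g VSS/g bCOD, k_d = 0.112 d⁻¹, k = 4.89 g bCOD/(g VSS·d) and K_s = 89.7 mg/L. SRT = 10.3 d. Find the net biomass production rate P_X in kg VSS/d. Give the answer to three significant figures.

From the Monod/SRT balance for a CMAS, S = K_s·(1+k_d θ_c)/[θ_c·(Y k − k_d) − 1] = 89.7 × (1 + 0.112 × 10.3) / [10.3 × (0.443 × 4.89 − 0.112) − 1] = 193.2 / 20.16 = 9.583 mg/L.
Observed yield with endogenous decay: Y_obs = Y / (1 + k_d·θ_c) = 0.443 / (1 + 0.112 × 10.3) = 0.443 / 2.154 = 0.2057 g VSS/g bCOD.
ΔS = 836 − 9.58 = 826.4 mg/L, so the substrate removal rate is 3060 × 826.4/1000 = 2529 kg bCOD/d.
So the net sludge growth is P_X = 0.2057 × 2529 = 520.2 kg VSS/d.

P_X ≈ 520 kg VSS/d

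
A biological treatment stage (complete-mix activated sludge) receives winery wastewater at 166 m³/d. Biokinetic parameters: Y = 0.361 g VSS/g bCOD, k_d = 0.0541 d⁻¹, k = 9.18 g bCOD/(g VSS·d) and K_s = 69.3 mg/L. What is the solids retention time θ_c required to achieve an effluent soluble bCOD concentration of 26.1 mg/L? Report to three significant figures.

θ_c ≈ 1.17 d

From 1/θ_c = Y·k·S/(K_s + S) − k_d: Y·k·S/(K_s+S) = 0.361 × 9.18 × 26.1 / (69.3 + 26.1) = 0.9067 d⁻¹.
Then 1/θ_c = μ − k_d = 0.9067 − 0.0541 = 0.8526 d⁻¹, giving θ_c = 1.173 d.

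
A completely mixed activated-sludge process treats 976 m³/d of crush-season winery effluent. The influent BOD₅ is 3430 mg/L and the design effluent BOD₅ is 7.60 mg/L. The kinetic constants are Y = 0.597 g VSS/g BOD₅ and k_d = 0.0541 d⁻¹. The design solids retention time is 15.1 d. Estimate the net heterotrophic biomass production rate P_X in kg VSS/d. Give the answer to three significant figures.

P_X ≈ 1100 kg VSS/d

Y_obs = Y / (1 + k_d θ_c) = 0.597 / (1 + 0.0541 × 15.1) = 0.597 / 1.817 = 0.3286.
Q·(S₀ − S) = 976 × (3430 − 7.60) × 10⁻³ = 3340 kg/d removed.
So the net sludge growth is P_X = 0.3286 × 3340 = 1098 kg VSS/d.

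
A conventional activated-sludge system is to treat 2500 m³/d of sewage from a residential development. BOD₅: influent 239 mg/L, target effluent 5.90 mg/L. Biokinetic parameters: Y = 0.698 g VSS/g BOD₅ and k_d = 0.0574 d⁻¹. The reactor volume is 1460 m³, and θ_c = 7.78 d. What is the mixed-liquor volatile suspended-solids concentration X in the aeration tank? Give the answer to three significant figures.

X = Y·Q·ΔS·θ_c / [V·(1 + k_d θ_c)] = 0.698 × 2500 × (239 − 5.90) × 7.78 / [1460 × (1 + 0.0574 × 7.78)] = 1498 mg/L.

X ≈ 1500 mg/L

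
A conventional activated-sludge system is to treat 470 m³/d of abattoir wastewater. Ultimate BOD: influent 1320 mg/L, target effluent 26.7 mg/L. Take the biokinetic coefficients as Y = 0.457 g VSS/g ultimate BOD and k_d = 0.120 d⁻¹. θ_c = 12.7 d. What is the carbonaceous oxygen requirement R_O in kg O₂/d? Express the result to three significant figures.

R_O ≈ 452 kg O₂/d

Correct the yield for decay: Y_obs = Y/(1 + k_d θ_c) = 0.457 / (1 + 0.120 × 12.7) = 0.457 / 2.524 = 0.1811.
Q·(S₀ − S) = 470 × (1320 − 26.7) × 10⁻³ = 607.9 kg/d removed.
Biomass synthesised: P_X = Y_obs × 607.9 = 110.1 kg VSS/d.
Carbonaceous O₂ demand = substrate oxidised − cell-mass equivalent = 607.9 − 1.42 × 110.1 = 451.6 kg O₂/d.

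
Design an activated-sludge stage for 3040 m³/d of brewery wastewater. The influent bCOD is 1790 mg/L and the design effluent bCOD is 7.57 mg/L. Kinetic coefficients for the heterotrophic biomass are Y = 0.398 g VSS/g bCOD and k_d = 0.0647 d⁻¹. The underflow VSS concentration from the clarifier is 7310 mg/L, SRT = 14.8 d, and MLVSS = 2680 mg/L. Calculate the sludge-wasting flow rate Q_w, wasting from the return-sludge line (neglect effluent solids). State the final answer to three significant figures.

Steady-state biomass mass balance: V·X·(1 + k_d·θ_c) = Y·Q·(S₀ − S)·θ_c, so V = 0.398 × 3040 × (1790 − 7.57) × 14.8 / [2680 × (1 + 0.0647 × 14.8)] = 3.19×10^7 / 5246 = 6084 m³.
Wasting from the return line (neglecting effluent solids): Q_w = V·X / (θ_c·X_r) = 6084 × 2680 / (14.8 × 7310) = 150.7 m³/d.

Q_w ≈ 151 m³/d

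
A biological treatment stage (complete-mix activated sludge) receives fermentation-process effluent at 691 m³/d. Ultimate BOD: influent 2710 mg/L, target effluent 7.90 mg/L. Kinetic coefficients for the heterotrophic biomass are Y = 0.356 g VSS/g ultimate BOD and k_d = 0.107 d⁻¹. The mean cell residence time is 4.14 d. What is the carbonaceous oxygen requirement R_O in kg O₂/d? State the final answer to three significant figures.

R_O ≈ 1210 kg O₂/d

The observed yield is Y_obs = Y/(1 + k_d·θ_c) = 0.356 / (1 + 0.107 × 4.14) = 0.356 / 1.443 = 0.2467 g VSS per g ultimate BOD removed.
Mass of ultimate BOD removed per day: Q(S₀ − S) = 691 × 2702 g/m³ = 1867 kg/d.
Biomass synthesised: P_X = Y_obs × 1867 = 460.6 kg VSS/d.
R_O = Q·(S₀ − S) − 1.42·P_X = 1867 − 1.42 × 460.6 = 1213 kg O₂/d.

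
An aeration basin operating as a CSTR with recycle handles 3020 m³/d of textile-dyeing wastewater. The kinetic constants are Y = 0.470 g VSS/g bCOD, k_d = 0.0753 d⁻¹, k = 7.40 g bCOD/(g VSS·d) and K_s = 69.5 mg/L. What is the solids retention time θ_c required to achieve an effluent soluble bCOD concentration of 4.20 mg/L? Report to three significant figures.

θ_c ≈ 8.14 d

From 1/θ_c = Y·k·S/(K_s + S) − k_d: Y·k·S/(K_s+S) = 0.470 × 7.40 × 4.20 / (69.5 + 4.20) = 0.1982 d⁻¹.
Then 1/θ_c = μ − k_d = 0.1982 − 0.0753 = 0.1229 d⁻¹, giving θ_c = 8.136 d.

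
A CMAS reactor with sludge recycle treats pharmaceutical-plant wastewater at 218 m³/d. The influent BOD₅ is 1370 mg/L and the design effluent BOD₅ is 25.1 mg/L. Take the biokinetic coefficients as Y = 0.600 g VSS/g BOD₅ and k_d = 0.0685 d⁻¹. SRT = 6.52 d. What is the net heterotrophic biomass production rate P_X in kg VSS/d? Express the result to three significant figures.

Observed yield with endogenous decay: Y_obs = Y / (1 + k_d·θ_c) = 0.600 / (1 + 0.0685 × 6.52) = 0.600 / 1.447 = 0.4148 g VSS/g BOD₅.
Substrate removed = Q·(S₀ − S) = 218 m³/d × (1370 − 25.1) g/m³ = 2.93×10^5 g/d = 293.2 kg/d.
Biomass produced: P_X = Y_obs·Q·ΔS = 0.4148 × 293.2 ≈ 121.6 kg VSS/d.

P_X ≈ 122 kg VSS/d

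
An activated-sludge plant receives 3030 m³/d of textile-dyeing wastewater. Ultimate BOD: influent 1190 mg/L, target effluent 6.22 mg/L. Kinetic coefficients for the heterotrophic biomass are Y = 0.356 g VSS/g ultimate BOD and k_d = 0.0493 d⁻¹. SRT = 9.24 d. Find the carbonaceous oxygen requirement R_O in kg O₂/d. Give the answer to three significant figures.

Observed yield with endogenous decay: Y_obs = Y / (1 + k_d·θ_c) = 0.356 / (1 + 0.0493 × 9.24) = 0.356 / 1.456 = 0.2446 g VSS/g ultimate BOD.
ΔS = 1190 − 6.22 = 1184 mg/L, so the substrate removal rate is 3030 × 1184/1000 = 3587 kg ultimate BOD/d.
P_X = Y_obs·Q·(S₀ − S) = 0.2446 × 3587 = 877.3 kg VSS/d.
Carbonaceous O₂ demand = substrate oxidised − cell-mass equivalent = 3587 − 1.42 × 877.3 = 2341 kg O₂/d.

R_O ≈ 2340 kg O₂/d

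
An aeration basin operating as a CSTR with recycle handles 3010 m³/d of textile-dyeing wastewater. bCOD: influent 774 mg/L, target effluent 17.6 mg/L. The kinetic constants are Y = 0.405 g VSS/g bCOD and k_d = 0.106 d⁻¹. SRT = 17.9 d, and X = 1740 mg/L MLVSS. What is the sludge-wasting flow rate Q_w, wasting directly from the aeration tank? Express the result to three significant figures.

Q_w ≈ 183 m³/d

Rearranging the biomass balance for a CMAS with decay, V = Y·Q·ΔS·θ_c / [X·(1+k_d θ_c)] = 0.405 × 3010 × (774 − 17.6) × 17.9 / [1740 × (1 + 0.106 × 17.9)] = 1.65×10^7 / 5041 = 3274 m³.
For wasting at MLVSS concentration, Q_w = V/θ_c = 3274/17.9 = 182.9 m³/d.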